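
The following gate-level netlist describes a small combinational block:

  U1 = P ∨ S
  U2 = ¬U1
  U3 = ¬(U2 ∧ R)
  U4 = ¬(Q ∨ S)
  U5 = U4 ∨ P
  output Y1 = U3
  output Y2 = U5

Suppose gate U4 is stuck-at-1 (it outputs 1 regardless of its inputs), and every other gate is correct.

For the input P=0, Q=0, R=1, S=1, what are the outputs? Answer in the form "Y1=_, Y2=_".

Propagate with U4 forced: U1=1, U2=0, U3=1, U4=1 [stuck-at-1], U5=1.
So the outputs are Y1=1, Y2=1. (Without the fault they would be Y1=1, Y2=0.)

Y1=1, Y2=1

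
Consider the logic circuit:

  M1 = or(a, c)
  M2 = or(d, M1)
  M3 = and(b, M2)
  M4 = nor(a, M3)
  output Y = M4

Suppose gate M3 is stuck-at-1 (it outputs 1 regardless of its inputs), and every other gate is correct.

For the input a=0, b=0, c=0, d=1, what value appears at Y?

Propagate with M3 forced: M1=0, M2=1, M3=1 [stuck-at-1], M4=0.
So Y = 0. (Without the fault it would be 1.)

0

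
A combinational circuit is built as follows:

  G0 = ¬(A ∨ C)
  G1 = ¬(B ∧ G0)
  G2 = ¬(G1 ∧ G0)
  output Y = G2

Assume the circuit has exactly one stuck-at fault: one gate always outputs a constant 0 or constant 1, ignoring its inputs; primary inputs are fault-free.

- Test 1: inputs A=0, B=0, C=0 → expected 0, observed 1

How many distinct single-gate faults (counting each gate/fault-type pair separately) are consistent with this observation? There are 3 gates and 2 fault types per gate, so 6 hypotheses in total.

Fault-free: G0=1, G1=1, G2=0 → 0. Observed 1.
  G0 stuck-at-0: output 1 ✓
  G0 stuck-at-1: output 0 ✗
  G1 stuck-at-0: output 1 ✓
  G1 stuck-at-1: output 0 ✗
  G2 stuck-at-0: output 0 ✗
  G2 stuck-at-1: output 1 ✓
Consistent faults: {G0 stuck-at-0, G1 stuck-at-0, G2 stuck-at-1} — 3 in all.

3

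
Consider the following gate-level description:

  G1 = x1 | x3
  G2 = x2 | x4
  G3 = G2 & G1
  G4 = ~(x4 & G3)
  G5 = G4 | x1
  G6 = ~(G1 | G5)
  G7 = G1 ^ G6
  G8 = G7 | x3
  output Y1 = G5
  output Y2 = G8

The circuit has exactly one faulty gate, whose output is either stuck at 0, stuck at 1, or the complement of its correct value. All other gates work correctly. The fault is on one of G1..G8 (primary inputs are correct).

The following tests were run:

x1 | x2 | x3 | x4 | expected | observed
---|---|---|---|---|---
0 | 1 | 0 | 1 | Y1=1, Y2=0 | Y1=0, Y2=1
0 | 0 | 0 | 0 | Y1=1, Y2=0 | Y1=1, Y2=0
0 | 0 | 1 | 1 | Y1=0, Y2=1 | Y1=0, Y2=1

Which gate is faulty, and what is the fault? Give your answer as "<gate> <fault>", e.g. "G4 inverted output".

Fault-free values for test 1 (x1=0, x2=1, x3=0, x4=1): G1=0, G2=1, G3=0, G4=1, G5=1, G6=0, G7=0, G8=0, giving Y1=1, Y2=0. Observed Y1=0, Y2=1.
Test 1: faults giving observed Y1=0, Y2=1 are {G1 stuck-at-1, G1 inverted output, G3 stuck-at-1, G3 inverted output, G4 stuck-at-0, G4 inverted output, G5 stuck-at-0, G5 inverted output}.
Test 2 (x1=0, x2=0, x3=0, x4=0): fault-free G1=0, G2=0, G3=0, G4=1, G5=1, G6=0, G7=0, G8=0 → Y1=1, Y2=0; observed Y1=1, Y2=0. Eliminates G1 stuck-at-1, G1 inverted output, G4 stuck-at-0, G4 inverted output, G5 stuck-at-0, G5 inverted output.
Test 3 (x1=0, x2=0, x3=1, x4=1): fault-free G1=1, G2=1, G3=1, G4=0, G5=0, G6=0, G7=1, G8=1 → Y1=0, Y2=1; observed Y1=0, Y2=1. Eliminates G3 inverted output.
Only G3 stuck-at-1 is consistent with every test.

G3 stuck-at-1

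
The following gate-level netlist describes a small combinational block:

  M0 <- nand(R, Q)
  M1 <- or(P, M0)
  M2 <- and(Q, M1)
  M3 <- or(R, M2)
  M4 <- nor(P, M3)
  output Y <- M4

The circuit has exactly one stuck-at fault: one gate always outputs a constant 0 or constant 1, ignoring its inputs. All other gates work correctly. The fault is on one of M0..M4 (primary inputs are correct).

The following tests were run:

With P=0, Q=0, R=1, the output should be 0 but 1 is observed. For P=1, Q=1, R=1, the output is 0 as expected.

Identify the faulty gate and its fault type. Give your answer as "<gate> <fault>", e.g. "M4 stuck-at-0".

M3 stuck-at-0

Fault-free values for test 1 (P=0, Q=0, R=1): M0=1, M1=1, M2=0, M3=1, M4=0, giving Y=0. Observed 1.
Test 1: faults giving observed 1 are {M3 stuck-at-0, M4 stuck-at-1}.
Test 2 (P=1, Q=1, R=1): fault-free M0=0, M1=1, M2=1, M3=1, M4=0 → 0; observed 0. Eliminates M4 stuck-at-1.
Only M3 stuck-at-0 is consistent with every test.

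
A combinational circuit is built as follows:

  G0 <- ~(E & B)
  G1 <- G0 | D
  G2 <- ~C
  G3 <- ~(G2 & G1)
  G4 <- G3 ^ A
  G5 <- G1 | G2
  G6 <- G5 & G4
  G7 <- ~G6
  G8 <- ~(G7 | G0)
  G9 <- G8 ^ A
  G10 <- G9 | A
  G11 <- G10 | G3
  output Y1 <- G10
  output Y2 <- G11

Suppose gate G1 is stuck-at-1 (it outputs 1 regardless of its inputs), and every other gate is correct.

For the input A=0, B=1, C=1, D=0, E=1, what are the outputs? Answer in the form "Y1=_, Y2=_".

Y1=1, Y2=1

Propagate with G1 forced: G0=0, G1=1 [stuck-at-1], G2=0, G3=1, G4=1, G5=1, G6=1, G7=0, G8=1, G9=1, G10=1, G11=1.
So the outputs are Y1=1, Y2=1. (Without the fault they would be Y1=0, Y2=1.)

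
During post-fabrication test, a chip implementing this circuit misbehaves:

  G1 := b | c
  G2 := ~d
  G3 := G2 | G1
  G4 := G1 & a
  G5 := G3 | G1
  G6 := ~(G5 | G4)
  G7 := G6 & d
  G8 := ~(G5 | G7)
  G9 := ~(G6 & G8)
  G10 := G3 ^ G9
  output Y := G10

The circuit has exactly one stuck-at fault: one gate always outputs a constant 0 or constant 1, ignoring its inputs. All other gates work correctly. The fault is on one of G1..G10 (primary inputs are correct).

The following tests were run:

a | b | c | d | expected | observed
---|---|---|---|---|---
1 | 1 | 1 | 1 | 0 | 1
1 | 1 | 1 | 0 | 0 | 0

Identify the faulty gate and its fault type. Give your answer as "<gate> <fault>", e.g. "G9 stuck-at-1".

G1 stuck-at-0

Fault-free values for test 1 (a=1, b=1, c=1, d=1): G1=1, G2=0, G3=1, G4=1, G5=1, G6=0, G7=0, G8=0, G9=1, G10=0, giving Y=0. Observed 1.
Test 1: faults giving observed 1 are {G1 stuck-at-0, G3 stuck-at-0, G9 stuck-at-0, G10 stuck-at-1}.
Test 2 (a=1, b=1, c=1, d=0): fault-free G1=1, G2=1, G3=1, G4=1, G5=1, G6=0, G7=0, G8=0, G9=1, G10=0 → 0; observed 0. Eliminates G3 stuck-at-0, G9 stuck-at-0, G10 stuck-at-1.
Only G1 stuck-at-0 is consistent with every test.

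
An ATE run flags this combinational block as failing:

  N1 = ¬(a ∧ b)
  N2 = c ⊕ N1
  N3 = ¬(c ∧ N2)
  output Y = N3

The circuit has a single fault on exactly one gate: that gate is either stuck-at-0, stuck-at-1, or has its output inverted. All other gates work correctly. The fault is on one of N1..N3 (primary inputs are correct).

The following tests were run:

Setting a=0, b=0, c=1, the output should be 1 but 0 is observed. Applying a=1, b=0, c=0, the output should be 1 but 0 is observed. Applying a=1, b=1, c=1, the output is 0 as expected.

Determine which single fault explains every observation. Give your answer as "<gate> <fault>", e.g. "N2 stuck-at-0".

N3 stuck-at-0

Fault-free values for test 1 (a=0, b=0, c=1): N1=1, N2=0, N3=1, giving Y=1. Observed 0.
Test 1: faults giving observed 0 are {N1 stuck-at-0, N1 inverted output, N2 stuck-at-1, N2 inverted output, N3 stuck-at-0, N3 inverted output}.
Test 2 (a=1, b=0, c=0): fault-free N1=1, N2=1, N3=1 → 1; observed 0. Eliminates N1 stuck-at-0, N1 inverted output, N2 stuck-at-1, N2 inverted output.
Test 3 (a=1, b=1, c=1): fault-free N1=0, N2=1, N3=0 → 0; observed 0. Eliminates N3 inverted output.
Only N3 stuck-at-0 is consistent with every test.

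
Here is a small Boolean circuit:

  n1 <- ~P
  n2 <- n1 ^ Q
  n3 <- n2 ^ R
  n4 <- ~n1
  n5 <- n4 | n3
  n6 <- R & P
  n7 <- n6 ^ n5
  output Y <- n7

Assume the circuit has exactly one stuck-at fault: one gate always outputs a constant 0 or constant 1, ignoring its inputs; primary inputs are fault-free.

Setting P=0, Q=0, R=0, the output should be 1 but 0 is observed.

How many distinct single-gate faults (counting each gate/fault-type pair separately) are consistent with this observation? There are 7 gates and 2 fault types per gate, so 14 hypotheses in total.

Fault-free: n1=1, n2=1, n3=1, n4=0, n5=1, n6=0, n7=1 → 1. Observed 0.
  n1 stuck-at-0: output 1 ✗
  n1 stuck-at-1: output 1 ✗
  n2 stuck-at-0: output 0 ✓
  n2 stuck-at-1: output 1 ✗
  n3 stuck-at-0: output 0 ✓
  n3 stuck-at-1: output 1 ✗
  n4 stuck-at-0: output 1 ✗
  n4 stuck-at-1: output 1 ✗
  n5 stuck-at-0: output 0 ✓
  n5 stuck-at-1: output 1 ✗
  n6 stuck-at-0: output 1 ✗
  n6 stuck-at-1: output 0 ✓
  n7 stuck-at-0: output 0 ✓
  n7 stuck-at-1: output 1 ✗
Consistent faults: {n2 stuck-at-0, n3 stuck-at-0, n5 stuck-at-0, n6 stuck-at-1, n7 stuck-at-0} — 5 in all.

5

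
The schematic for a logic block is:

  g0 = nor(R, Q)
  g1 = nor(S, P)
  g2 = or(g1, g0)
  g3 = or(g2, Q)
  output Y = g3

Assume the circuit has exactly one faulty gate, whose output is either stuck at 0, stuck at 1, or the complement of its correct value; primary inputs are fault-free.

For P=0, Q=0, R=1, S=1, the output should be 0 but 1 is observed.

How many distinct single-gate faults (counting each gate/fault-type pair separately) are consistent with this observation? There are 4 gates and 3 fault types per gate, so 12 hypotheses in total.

Fault-free: g0=0, g1=0, g2=0, g3=0 → 0. Observed 1.
  g0 stuck-at-0: output 0 ✗
  g0 stuck-at-1: output 1 ✓
  g0 inverted output: output 1 ✓
  g1 stuck-at-0: output 0 ✗
  g1 stuck-at-1: output 1 ✓
  g1 inverted output: output 1 ✓
  g2 stuck-at-0: output 0 ✗
  g2 stuck-at-1: output 1 ✓
  g2 inverted output: output 1 ✓
  g3 stuck-at-0: output 0 ✗
  g3 stuck-at-1: output 1 ✓
  g3 inverted output: output 1 ✓
Consistent faults: {g0 stuck-at-1, g0 inverted output, g1 stuck-at-1, g1 inverted output, g2 stuck-at-1, g2 inverted output, g3 stuck-at-1, g3 inverted output} — 8 in all.

8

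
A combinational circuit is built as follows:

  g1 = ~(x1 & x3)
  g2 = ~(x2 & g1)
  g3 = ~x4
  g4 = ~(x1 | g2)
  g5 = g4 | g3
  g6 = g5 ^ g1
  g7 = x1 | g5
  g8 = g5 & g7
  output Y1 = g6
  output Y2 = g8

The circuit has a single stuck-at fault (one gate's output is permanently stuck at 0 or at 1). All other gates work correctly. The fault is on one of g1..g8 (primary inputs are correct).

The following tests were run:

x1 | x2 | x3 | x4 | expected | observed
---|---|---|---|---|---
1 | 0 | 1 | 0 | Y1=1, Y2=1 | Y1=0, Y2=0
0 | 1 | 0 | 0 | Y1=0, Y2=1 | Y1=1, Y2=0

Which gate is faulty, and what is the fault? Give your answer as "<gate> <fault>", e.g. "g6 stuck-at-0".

Fault-free values for test 1 (x1=1, x2=0, x3=1, x4=0): g1=0, g2=1, g3=1, g4=0, g5=1, g6=1, g7=1, g8=1, giving Y1=1, Y2=1. Observed Y1=0, Y2=0.
Test 1: faults giving observed Y1=0, Y2=0 are {g3 stuck-at-0, g5 stuck-at-0}.
Test 2 (x1=0, x2=1, x3=0, x4=0): fault-free g1=1, g2=0, g3=1, g4=1, g5=1, g6=0, g7=1, g8=1 → Y1=0, Y2=1; observed Y1=1, Y2=0. Eliminates g3 stuck-at-0.
Only g5 stuck-at-0 is consistent with every test.

g5 stuck-at-0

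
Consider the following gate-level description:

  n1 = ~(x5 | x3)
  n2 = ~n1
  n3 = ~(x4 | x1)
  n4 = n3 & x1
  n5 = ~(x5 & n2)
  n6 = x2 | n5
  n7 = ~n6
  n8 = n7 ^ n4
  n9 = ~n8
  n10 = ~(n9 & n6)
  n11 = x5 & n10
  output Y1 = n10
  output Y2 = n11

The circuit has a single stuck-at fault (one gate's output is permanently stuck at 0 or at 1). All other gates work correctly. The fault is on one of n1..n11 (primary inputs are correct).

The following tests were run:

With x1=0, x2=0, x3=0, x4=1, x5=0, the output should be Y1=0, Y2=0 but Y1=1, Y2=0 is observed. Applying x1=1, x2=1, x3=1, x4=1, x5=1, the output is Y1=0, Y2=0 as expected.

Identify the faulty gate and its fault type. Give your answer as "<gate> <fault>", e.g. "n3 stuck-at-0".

Fault-free values for test 1 (x1=0, x2=0, x3=0, x4=1, x5=0): n1=1, n2=0, n3=0, n4=0, n5=1, n6=1, n7=0, n8=0, n9=1, n10=0, n11=0, giving Y1=0, Y2=0. Observed Y1=1, Y2=0.
Test 1: faults giving observed Y1=1, Y2=0 are {n4 stuck-at-1, n5 stuck-at-0, n6 stuck-at-0, n7 stuck-at-1, n8 stuck-at-1, n9 stuck-at-0, n10 stuck-at-1}.
Test 2 (x1=1, x2=1, x3=1, x4=1, x5=1): fault-free n1=0, n2=1, n3=0, n4=0, n5=0, n6=1, n7=0, n8=0, n9=1, n10=0, n11=0 → Y1=0, Y2=0; observed Y1=0, Y2=0. Eliminates n4 stuck-at-1, n6 stuck-at-0, n7 stuck-at-1, n8 stuck-at-1, n9 stuck-at-0, n10 stuck-at-1.
Only n5 stuck-at-0 is consistent with every test.

n5 stuck-at-0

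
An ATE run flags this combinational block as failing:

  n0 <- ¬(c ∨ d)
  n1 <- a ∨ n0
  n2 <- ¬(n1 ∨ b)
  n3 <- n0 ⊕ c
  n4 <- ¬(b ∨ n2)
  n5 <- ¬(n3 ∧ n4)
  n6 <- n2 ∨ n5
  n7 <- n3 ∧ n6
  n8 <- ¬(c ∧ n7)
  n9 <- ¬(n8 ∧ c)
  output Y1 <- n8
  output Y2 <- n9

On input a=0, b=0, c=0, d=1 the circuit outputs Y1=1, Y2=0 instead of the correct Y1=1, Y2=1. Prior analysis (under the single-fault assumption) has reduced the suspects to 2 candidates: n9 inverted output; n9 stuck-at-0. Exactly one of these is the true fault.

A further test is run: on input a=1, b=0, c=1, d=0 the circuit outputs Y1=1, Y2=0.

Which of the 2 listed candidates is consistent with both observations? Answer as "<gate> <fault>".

n9 stuck-at-0

Evaluate each candidate on input a=1, b=0, c=1, d=0:
  n9 inverted output: n0=0, n1=1, n2=0, n3=1, n4=1, n5=0, n6=0, n7=0, n8=1, n9=1 [inverted output] → Y1=1, Y2=1 — eliminated
  n9 stuck-at-0: n0=0, n1=1, n2=0, n3=1, n4=1, n5=0, n6=0, n7=0, n8=1, n9=0 [stuck-at-0] → Y1=1, Y2=0 — matches
Only n9 stuck-at-0 reproduces the observed Y1=1, Y2=0.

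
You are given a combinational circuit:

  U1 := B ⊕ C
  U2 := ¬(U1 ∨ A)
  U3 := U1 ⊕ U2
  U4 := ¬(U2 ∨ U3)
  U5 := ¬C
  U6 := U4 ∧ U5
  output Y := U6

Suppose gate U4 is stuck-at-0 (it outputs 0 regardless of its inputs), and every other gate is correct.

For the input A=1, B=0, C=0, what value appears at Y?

Propagate with U4 forced: U1=0, U2=0, U3=0, U4=0 [stuck-at-0], U5=1, U6=0.
So Y = 0. (Without the fault it would be 1.)

0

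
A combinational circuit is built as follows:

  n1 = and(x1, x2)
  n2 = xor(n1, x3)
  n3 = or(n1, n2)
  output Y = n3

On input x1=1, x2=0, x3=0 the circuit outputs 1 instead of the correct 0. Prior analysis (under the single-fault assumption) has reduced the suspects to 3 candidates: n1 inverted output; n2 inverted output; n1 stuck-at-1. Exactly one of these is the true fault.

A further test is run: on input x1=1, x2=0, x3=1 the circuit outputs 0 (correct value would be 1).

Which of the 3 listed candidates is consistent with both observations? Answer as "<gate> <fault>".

Evaluate each candidate on input x1=1, x2=0, x3=1:
  n1 inverted output: n1=1 [inverted output], n2=0, n3=1 → 1 — eliminated
  n2 inverted output: n1=0, n2=0 [inverted output], n3=0 → 0 — matches
  n1 stuck-at-1: n1=1 [stuck-at-1], n2=0, n3=1 → 1 — eliminated
Only n2 inverted output reproduces the observed 0.

n2 inverted output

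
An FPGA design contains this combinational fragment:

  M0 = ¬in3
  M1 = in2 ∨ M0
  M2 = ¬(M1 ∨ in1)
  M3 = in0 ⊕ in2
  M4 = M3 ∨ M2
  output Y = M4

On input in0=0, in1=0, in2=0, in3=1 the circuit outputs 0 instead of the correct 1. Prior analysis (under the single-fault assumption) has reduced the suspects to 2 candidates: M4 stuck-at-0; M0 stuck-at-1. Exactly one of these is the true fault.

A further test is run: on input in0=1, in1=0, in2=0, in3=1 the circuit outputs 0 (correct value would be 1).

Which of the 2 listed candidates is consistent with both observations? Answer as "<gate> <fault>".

Evaluate each candidate on input in0=1, in1=0, in2=0, in3=1:
  M4 stuck-at-0: M0=0, M1=0, M2=1, M3=1, M4=0 [stuck-at-0] → 0 — matches
  M0 stuck-at-1: M0=1 [stuck-at-1], M1=1, M2=0, M3=1, M4=1 → 1 — eliminated
Only M4 stuck-at-0 reproduces the observed 0.

M4 stuck-at-0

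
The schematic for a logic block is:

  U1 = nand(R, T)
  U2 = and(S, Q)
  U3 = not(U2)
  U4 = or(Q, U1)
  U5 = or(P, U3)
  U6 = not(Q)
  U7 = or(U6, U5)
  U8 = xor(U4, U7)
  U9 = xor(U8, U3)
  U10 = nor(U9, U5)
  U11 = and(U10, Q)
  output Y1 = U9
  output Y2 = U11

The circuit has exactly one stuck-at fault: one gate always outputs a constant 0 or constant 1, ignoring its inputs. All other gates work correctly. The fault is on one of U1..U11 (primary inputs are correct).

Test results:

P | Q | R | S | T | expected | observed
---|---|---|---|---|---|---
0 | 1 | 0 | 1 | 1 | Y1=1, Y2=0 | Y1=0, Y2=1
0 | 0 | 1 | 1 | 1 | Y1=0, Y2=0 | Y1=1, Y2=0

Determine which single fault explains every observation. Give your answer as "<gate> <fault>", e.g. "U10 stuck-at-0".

Fault-free values for test 1 (P=0, Q=1, R=0, S=1, T=1): U1=1, U2=1, U3=0, U4=1, U5=0, U6=0, U7=0, U8=1, U9=1, U10=0, U11=0, giving Y1=1, Y2=0. Observed Y1=0, Y2=1.
Test 1: faults giving observed Y1=0, Y2=1 are {U4 stuck-at-0, U6 stuck-at-1, U7 stuck-at-1, U8 stuck-at-0, U9 stuck-at-0}.
Test 2 (P=0, Q=0, R=1, S=1, T=1): fault-free U1=0, U2=0, U3=1, U4=0, U5=1, U6=1, U7=1, U8=1, U9=0, U10=0, U11=0 → Y1=0, Y2=0; observed Y1=1, Y2=0. Eliminates U4 stuck-at-0, U6 stuck-at-1, U7 stuck-at-1, U9 stuck-at-0.
Only U8 stuck-at-0 is consistent with every test.

U8 stuck-at-0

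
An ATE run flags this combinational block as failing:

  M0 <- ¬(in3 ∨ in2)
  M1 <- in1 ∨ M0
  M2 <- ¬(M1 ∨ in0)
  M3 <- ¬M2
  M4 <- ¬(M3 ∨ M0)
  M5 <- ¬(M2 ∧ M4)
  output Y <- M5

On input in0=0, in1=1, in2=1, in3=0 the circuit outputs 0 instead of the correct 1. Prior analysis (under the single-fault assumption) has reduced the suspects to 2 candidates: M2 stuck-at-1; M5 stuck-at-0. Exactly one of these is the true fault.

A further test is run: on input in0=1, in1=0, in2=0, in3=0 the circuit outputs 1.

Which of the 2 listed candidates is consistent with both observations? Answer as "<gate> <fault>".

M2 stuck-at-1

Evaluate each candidate on input in0=1, in1=0, in2=0, in3=0:
  M2 stuck-at-1: M0=1, M1=1, M2=1 [stuck-at-1], M3=0, M4=0, M5=1 → 1 — matches
  M5 stuck-at-0: M0=1, M1=1, M2=0, M3=1, M4=0, M5=0 [stuck-at-0] → 0 — eliminated
Only M2 stuck-at-1 reproduces the observed 1.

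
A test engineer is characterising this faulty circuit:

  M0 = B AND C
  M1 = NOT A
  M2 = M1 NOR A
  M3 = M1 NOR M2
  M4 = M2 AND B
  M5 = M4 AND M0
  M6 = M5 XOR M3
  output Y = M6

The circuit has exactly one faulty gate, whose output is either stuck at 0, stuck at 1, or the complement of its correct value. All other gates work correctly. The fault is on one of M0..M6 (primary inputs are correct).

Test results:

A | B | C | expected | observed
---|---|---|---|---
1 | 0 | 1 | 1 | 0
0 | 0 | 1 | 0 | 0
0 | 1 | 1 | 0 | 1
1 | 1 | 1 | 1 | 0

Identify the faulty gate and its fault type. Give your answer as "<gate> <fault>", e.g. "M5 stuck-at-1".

M1 inverted output

Fault-free values for test 1 (A=1, B=0, C=1): M0=0, M1=0, M2=0, M3=1, M4=0, M5=0, M6=1, giving Y=1. Observed 0.
Test 1: faults giving observed 0 are {M1 stuck-at-1, M1 inverted output, M2 stuck-at-1, M2 inverted output, M3 stuck-at-0, M3 inverted output, M5 stuck-at-1, M5 inverted output, M6 stuck-at-0, M6 inverted output}.
Test 2 (A=0, B=0, C=1): fault-free M0=0, M1=1, M2=0, M3=0, M4=0, M5=0, M6=0 → 0; observed 0. Eliminates M3 inverted output, M5 stuck-at-1, M5 inverted output, M6 inverted output.
Test 3 (A=0, B=1, C=1): fault-free M0=1, M1=1, M2=0, M3=0, M4=0, M5=0, M6=0 → 0; observed 1. Eliminates M1 stuck-at-1, M3 stuck-at-0, M6 stuck-at-0.
Test 4 (A=1, B=1, C=1): fault-free M0=1, M1=0, M2=0, M3=1, M4=0, M5=0, M6=1 → 1; observed 0. Eliminates M2 stuck-at-1, M2 inverted output.
Only M1 inverted output is consistent with every test.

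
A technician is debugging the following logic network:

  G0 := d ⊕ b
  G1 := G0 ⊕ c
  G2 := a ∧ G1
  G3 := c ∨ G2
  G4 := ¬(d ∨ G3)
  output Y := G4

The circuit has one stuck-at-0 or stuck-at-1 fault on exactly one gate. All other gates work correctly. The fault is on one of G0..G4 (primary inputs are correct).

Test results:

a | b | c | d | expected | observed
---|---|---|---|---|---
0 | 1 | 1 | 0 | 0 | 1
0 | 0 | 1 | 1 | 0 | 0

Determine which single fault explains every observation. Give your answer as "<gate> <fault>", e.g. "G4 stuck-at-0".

G3 stuck-at-0

Fault-free values for test 1 (a=0, b=1, c=1, d=0): G0=1, G1=0, G2=0, G3=1, G4=0, giving Y=0. Observed 1.
Test 1: faults giving observed 1 are {G3 stuck-at-0, G4 stuck-at-1}.
Test 2 (a=0, b=0, c=1, d=1): fault-free G0=1, G1=0, G2=0, G3=1, G4=0 → 0; observed 0. Eliminates G4 stuck-at-1.
Only G3 stuck-at-0 is consistent with every test.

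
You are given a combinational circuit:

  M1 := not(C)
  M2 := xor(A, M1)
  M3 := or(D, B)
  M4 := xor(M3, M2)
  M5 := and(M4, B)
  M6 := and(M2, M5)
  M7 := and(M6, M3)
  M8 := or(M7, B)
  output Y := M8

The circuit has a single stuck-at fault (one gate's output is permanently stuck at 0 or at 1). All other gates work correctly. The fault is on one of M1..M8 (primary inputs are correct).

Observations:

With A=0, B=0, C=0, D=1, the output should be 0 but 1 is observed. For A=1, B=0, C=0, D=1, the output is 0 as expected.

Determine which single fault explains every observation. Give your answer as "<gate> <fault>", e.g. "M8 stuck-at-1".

Fault-free values for test 1 (A=0, B=0, C=0, D=1): M1=1, M2=1, M3=1, M4=0, M5=0, M6=0, M7=0, M8=0, giving Y=0. Observed 1.
Test 1: faults giving observed 1 are {M5 stuck-at-1, M6 stuck-at-1, M7 stuck-at-1, M8 stuck-at-1}.
Test 2 (A=1, B=0, C=0, D=1): fault-free M1=1, M2=0, M3=1, M4=1, M5=0, M6=0, M7=0, M8=0 → 0; observed 0. Eliminates M6 stuck-at-1, M7 stuck-at-1, M8 stuck-at-1.
Only M5 stuck-at-1 is consistent with every test.

M5 stuck-at-1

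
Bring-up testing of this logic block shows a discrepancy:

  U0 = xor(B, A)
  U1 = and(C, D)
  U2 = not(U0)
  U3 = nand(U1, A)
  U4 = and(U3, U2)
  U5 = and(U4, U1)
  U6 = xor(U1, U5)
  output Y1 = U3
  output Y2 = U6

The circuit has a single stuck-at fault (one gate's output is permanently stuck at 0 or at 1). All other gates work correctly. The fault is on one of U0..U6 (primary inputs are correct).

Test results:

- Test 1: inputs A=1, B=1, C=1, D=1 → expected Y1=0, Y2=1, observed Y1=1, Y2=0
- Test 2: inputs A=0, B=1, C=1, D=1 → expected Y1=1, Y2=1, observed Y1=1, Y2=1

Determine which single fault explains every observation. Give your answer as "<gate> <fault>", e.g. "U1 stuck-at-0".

Fault-free values for test 1 (A=1, B=1, C=1, D=1): U0=0, U1=1, U2=1, U3=0, U4=0, U5=0, U6=1, giving Y1=0, Y2=1. Observed Y1=1, Y2=0.
Test 1: faults giving observed Y1=1, Y2=0 are {U1 stuck-at-0, U3 stuck-at-1}.
Test 2 (A=0, B=1, C=1, D=1): fault-free U0=1, U1=1, U2=0, U3=1, U4=0, U5=0, U6=1 → Y1=1, Y2=1; observed Y1=1, Y2=1. Eliminates U1 stuck-at-0.
Only U3 stuck-at-1 is consistent with every test.

U3 stuck-at-1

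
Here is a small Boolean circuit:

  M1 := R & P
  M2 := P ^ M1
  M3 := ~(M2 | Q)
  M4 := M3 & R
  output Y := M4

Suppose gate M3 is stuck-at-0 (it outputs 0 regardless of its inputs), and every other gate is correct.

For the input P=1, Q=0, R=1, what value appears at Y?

Propagate with M3 forced: M1=1, M2=0, M3=0 [stuck-at-0], M4=0.
So Y = 0. (Without the fault it would be 1.)

0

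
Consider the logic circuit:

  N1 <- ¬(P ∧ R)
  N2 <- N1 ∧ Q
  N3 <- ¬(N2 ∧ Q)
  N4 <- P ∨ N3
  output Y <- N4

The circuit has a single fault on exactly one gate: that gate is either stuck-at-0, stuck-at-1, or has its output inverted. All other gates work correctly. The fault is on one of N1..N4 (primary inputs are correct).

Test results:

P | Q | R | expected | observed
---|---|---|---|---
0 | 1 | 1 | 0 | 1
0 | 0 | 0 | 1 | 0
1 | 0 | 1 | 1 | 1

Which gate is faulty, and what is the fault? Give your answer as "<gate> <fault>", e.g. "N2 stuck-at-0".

Fault-free values for test 1 (P=0, Q=1, R=1): N1=1, N2=1, N3=0, N4=0, giving Y=0. Observed 1.
Test 1: faults giving observed 1 are {N1 stuck-at-0, N1 inverted output, N2 stuck-at-0, N2 inverted output, N3 stuck-at-1, N3 inverted output, N4 stuck-at-1, N4 inverted output}.
Test 2 (P=0, Q=0, R=0): fault-free N1=1, N2=0, N3=1, N4=1 → 1; observed 0. Eliminates N1 stuck-at-0, N1 inverted output, N2 stuck-at-0, N2 inverted output, N3 stuck-at-1, N4 stuck-at-1.
Test 3 (P=1, Q=0, R=1): fault-free N1=0, N2=0, N3=1, N4=1 → 1; observed 1. Eliminates N4 inverted output.
Only N3 inverted output is consistent with every test.

N3 inverted output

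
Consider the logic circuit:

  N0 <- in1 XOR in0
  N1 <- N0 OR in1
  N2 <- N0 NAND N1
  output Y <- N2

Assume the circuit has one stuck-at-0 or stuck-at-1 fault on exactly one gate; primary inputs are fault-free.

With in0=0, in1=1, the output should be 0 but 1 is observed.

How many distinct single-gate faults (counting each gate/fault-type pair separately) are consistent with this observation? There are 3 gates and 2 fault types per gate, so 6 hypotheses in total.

3

Fault-free: N0=1, N1=1, N2=0 → 0. Observed 1.
  N0 stuck-at-0: output 1 ✓
  N0 stuck-at-1: output 0 ✗
  N1 stuck-at-0: output 1 ✓
  N1 stuck-at-1: output 0 ✗
  N2 stuck-at-0: output 0 ✗
  N2 stuck-at-1: output 1 ✓
Consistent faults: {N0 stuck-at-0, N1 stuck-at-0, N2 stuck-at-1} — 3 in all.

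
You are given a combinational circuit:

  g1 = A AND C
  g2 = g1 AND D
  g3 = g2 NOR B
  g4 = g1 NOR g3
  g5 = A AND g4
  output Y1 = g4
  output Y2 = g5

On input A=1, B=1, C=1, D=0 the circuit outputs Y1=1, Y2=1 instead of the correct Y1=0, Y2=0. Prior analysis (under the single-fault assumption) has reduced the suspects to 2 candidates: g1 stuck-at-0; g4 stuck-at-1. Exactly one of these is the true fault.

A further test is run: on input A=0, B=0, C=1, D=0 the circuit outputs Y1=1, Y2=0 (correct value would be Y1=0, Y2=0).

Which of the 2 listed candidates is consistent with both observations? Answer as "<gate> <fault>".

Evaluate each candidate on input A=0, B=0, C=1, D=0:
  g1 stuck-at-0: g1=0 [stuck-at-0], g2=0, g3=1, g4=0, g5=0 → Y1=0, Y2=0 — eliminated
  g4 stuck-at-1: g1=0, g2=0, g3=1, g4=1 [stuck-at-1], g5=0 → Y1=1, Y2=0 — matches
Only g4 stuck-at-1 reproduces the observed Y1=1, Y2=0.

g4 stuck-at-1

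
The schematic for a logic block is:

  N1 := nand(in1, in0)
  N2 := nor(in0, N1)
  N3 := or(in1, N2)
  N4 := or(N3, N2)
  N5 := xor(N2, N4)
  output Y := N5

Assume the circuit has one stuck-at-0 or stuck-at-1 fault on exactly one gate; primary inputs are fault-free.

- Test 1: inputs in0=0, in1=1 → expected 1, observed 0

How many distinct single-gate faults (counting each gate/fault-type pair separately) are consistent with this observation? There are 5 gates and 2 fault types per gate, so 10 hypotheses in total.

5

Fault-free: N1=1, N2=0, N3=1, N4=1, N5=1 → 1. Observed 0.
  N1 stuck-at-0: output 0 ✓
  N1 stuck-at-1: output 1 ✗
  N2 stuck-at-0: output 1 ✗
  N2 stuck-at-1: output 0 ✓
  N3 stuck-at-0: output 0 ✓
  N3 stuck-at-1: output 1 ✗
  N4 stuck-at-0: output 0 ✓
  N4 stuck-at-1: output 1 ✗
  N5 stuck-at-0: output 0 ✓
  N5 stuck-at-1: output 1 ✗
Consistent faults: {N1 stuck-at-0, N2 stuck-at-1, N3 stuck-at-0, N4 stuck-at-0, N5 stuck-at-0} — 5 in all.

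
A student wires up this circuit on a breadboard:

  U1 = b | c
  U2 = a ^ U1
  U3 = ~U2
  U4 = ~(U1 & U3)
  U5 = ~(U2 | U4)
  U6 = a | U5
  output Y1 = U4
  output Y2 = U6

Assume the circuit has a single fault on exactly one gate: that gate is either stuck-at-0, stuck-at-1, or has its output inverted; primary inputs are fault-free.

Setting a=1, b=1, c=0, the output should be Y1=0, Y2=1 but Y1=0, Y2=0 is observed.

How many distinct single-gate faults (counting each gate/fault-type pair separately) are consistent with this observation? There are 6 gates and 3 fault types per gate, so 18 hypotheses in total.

Fault-free: U1=1, U2=0, U3=1, U4=0, U5=1, U6=1 → Y1=0, Y2=1. Observed Y1=0, Y2=0.
  U1: none of the 3 fault types match ✗
  U2: none of the 3 fault types match ✗
  U3: none of the 3 fault types match ✗
  U4: none of the 3 fault types match ✗
  U5: none of the 3 fault types match ✗
  U6: stuck-at-0, inverted output ✓; others ✗
Consistent faults: {U6 stuck-at-0, U6 inverted output} — 2 in all.

2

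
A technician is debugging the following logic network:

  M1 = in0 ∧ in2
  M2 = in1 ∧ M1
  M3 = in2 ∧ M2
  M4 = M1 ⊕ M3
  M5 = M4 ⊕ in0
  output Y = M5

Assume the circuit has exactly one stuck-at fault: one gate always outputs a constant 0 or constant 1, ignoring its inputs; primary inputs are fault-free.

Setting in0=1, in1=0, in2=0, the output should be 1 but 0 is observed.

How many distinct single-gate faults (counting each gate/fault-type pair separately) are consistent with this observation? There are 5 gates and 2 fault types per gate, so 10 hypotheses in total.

Fault-free: M1=0, M2=0, M3=0, M4=0, M5=1 → 1. Observed 0.
  M1 stuck-at-0: output 1 ✗
  M1 stuck-at-1: output 0 ✓
  M2 stuck-at-0: output 1 ✗
  M2 stuck-at-1: output 1 ✗
  M3 stuck-at-0: output 1 ✗
  M3 stuck-at-1: output 0 ✓
  M4 stuck-at-0: output 1 ✗
  M4 stuck-at-1: output 0 ✓
  M5 stuck-at-0: output 0 ✓
  M5 stuck-at-1: output 1 ✗
Consistent faults: {M1 stuck-at-1, M3 stuck-at-1, M4 stuck-at-1, M5 stuck-at-0} — 4 in all.

4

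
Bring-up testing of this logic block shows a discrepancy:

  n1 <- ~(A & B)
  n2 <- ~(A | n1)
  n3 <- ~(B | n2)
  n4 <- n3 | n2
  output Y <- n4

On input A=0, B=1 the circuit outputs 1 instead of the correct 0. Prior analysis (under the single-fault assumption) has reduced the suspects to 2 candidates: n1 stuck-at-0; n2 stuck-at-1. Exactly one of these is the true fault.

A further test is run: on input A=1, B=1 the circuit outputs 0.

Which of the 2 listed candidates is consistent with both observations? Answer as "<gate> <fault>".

n1 stuck-at-0

Evaluate each candidate on input A=1, B=1:
  n1 stuck-at-0: n1=0 [stuck-at-0], n2=0, n3=0, n4=0 → 0 — matches
  n2 stuck-at-1: n1=0, n2=1 [stuck-at-1], n3=0, n4=1 → 1 — eliminated
Only n1 stuck-at-0 reproduces the observed 0.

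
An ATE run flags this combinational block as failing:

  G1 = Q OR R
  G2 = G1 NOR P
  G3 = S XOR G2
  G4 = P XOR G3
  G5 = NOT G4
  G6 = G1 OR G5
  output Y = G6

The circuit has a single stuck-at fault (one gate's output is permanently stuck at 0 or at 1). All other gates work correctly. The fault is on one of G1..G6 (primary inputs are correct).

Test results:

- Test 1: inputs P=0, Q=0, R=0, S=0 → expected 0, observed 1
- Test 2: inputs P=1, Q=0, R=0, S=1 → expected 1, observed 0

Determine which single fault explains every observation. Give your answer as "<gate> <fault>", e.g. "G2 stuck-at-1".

G3 stuck-at-0

Fault-free values for test 1 (P=0, Q=0, R=0, S=0): G1=0, G2=1, G3=1, G4=1, G5=0, G6=0, giving Y=0. Observed 1.
Test 1: faults giving observed 1 are {G1 stuck-at-1, G2 stuck-at-0, G3 stuck-at-0, G4 stuck-at-0, G5 stuck-at-1, G6 stuck-at-1}.
Test 2 (P=1, Q=0, R=0, S=1): fault-free G1=0, G2=0, G3=1, G4=0, G5=1, G6=1 → 1; observed 0. Eliminates G1 stuck-at-1, G2 stuck-at-0, G4 stuck-at-0, G5 stuck-at-1, G6 stuck-at-1.
Only G3 stuck-at-0 is consistent with every test.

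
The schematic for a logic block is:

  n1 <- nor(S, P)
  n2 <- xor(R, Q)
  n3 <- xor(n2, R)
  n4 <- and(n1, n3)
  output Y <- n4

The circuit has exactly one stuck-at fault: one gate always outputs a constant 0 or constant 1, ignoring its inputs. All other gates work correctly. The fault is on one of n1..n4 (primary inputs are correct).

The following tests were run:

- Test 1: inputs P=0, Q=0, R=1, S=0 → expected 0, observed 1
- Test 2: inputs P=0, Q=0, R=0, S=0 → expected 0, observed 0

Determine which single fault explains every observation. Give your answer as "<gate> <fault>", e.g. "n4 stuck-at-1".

Fault-free values for test 1 (P=0, Q=0, R=1, S=0): n1=1, n2=1, n3=0, n4=0, giving Y=0. Observed 1.
Test 1: faults giving observed 1 are {n2 stuck-at-0, n3 stuck-at-1, n4 stuck-at-1}.
Test 2 (P=0, Q=0, R=0, S=0): fault-free n1=1, n2=0, n3=0, n4=0 → 0; observed 0. Eliminates n3 stuck-at-1, n4 stuck-at-1.
Only n2 stuck-at-0 is consistent with every test.

n2 stuck-at-0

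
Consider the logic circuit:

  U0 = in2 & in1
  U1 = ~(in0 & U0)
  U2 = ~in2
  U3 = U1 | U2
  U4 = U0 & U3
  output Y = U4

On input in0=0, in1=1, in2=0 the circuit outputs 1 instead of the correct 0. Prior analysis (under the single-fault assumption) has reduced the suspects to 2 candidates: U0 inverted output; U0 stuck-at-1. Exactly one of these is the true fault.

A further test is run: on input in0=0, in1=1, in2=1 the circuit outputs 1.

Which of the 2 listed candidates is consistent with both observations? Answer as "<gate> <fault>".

Evaluate each candidate on input in0=0, in1=1, in2=1:
  U0 inverted output: U0=0 [inverted output], U1=1, U2=0, U3=1, U4=0 → 0 — eliminated
  U0 stuck-at-1: U0=1 [stuck-at-1], U1=1, U2=0, U3=1, U4=1 → 1 — matches
Only U0 stuck-at-1 reproduces the observed 1.

U0 stuck-at-1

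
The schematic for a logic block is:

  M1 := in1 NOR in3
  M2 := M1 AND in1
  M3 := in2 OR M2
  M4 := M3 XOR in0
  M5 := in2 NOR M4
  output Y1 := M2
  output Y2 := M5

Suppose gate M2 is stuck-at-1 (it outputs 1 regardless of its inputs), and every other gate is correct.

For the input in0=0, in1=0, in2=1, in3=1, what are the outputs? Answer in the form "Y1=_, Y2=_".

Propagate with M2 forced: M1=0, M2=1 [stuck-at-1], M3=1, M4=1, M5=0.
So the outputs are Y1=1, Y2=0. (Without the fault they would be Y1=0, Y2=0.)

Y1=1, Y2=0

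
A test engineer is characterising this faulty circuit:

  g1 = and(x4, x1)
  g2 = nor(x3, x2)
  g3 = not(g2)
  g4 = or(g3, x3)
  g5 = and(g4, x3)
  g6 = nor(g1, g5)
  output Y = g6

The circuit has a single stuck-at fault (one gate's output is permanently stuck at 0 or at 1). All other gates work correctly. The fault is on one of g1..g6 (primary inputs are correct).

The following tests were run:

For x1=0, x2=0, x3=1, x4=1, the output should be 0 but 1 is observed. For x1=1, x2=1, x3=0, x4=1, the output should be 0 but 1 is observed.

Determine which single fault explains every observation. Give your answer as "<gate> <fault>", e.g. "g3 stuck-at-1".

g6 stuck-at-1

Fault-free values for test 1 (x1=0, x2=0, x3=1, x4=1): g1=0, g2=0, g3=1, g4=1, g5=1, g6=0, giving Y=0. Observed 1.
Test 1: faults giving observed 1 are {g4 stuck-at-0, g5 stuck-at-0, g6 stuck-at-1}.
Test 2 (x1=1, x2=1, x3=0, x4=1): fault-free g1=1, g2=0, g3=1, g4=1, g5=0, g6=0 → 0; observed 1. Eliminates g4 stuck-at-0, g5 stuck-at-0.
Only g6 stuck-at-1 is consistent with every test.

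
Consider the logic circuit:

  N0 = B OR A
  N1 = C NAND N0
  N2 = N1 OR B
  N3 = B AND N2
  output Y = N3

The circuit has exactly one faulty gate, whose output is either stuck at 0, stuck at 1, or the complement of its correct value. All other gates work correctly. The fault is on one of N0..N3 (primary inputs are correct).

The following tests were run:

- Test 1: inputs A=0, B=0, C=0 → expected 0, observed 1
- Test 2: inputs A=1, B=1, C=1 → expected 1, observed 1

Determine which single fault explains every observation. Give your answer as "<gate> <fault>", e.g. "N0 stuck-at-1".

Fault-free values for test 1 (A=0, B=0, C=0): N0=0, N1=1, N2=1, N3=0, giving Y=0. Observed 1.
Test 1: faults giving observed 1 are {N3 stuck-at-1, N3 inverted output}.
Test 2 (A=1, B=1, C=1): fault-free N0=1, N1=0, N2=1, N3=1 → 1; observed 1. Eliminates N3 inverted output.
Only N3 stuck-at-1 is consistent with every test.

N3 stuck-at-1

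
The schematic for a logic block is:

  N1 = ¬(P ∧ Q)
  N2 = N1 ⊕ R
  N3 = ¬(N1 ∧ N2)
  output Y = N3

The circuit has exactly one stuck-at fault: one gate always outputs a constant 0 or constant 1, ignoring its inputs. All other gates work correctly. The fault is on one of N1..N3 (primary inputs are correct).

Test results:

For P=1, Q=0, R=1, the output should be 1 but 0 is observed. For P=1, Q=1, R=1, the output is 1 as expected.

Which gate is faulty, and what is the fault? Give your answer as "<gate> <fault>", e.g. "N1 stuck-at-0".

Fault-free values for test 1 (P=1, Q=0, R=1): N1=1, N2=0, N3=1, giving Y=1. Observed 0.
Test 1: faults giving observed 0 are {N2 stuck-at-1, N3 stuck-at-0}.
Test 2 (P=1, Q=1, R=1): fault-free N1=0, N2=1, N3=1 → 1; observed 1. Eliminates N3 stuck-at-0.
Only N2 stuck-at-1 is consistent with every test.

N2 stuck-at-1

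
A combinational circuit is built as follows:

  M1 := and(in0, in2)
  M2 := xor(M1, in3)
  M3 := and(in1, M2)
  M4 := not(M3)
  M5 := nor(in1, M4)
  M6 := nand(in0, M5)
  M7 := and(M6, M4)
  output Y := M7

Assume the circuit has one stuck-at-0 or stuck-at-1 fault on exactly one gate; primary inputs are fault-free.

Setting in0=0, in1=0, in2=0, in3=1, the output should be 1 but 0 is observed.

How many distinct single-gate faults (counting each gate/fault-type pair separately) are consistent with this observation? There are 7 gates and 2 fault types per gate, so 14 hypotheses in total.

4

Fault-free: M1=0, M2=1, M3=0, M4=1, M5=0, M6=1, M7=1 → 1. Observed 0.
  M1 stuck-at-0: output 1 ✗
  M1 stuck-at-1: output 1 ✗
  M2 stuck-at-0: output 1 ✗
  M2 stuck-at-1: output 1 ✗
  M3 stuck-at-0: output 1 ✗
  M3 stuck-at-1: output 0 ✓
  M4 stuck-at-0: output 0 ✓
  M4 stuck-at-1: output 1 ✗
  M5 stuck-at-0: output 1 ✗
  M5 stuck-at-1: output 1 ✗
  M6 stuck-at-0: output 0 ✓
  M6 stuck-at-1: output 1 ✗
  M7 stuck-at-0: output 0 ✓
  M7 stuck-at-1: output 1 ✗
Consistent faults: {M3 stuck-at-1, M4 stuck-at-0, M6 stuck-at-0, M7 stuck-at-0} — 4 in all.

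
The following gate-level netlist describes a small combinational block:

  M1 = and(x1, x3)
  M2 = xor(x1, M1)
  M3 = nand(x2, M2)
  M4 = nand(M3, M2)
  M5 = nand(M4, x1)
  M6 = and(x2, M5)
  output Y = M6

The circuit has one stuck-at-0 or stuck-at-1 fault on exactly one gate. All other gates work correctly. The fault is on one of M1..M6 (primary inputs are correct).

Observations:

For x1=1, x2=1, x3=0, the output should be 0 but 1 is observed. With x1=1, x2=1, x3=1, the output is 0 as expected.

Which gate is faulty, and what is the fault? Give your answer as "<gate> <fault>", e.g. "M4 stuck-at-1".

M3 stuck-at-1

Fault-free values for test 1 (x1=1, x2=1, x3=0): M1=0, M2=1, M3=0, M4=1, M5=0, M6=0, giving Y=0. Observed 1.
Test 1: faults giving observed 1 are {M3 stuck-at-1, M4 stuck-at-0, M5 stuck-at-1, M6 stuck-at-1}.
Test 2 (x1=1, x2=1, x3=1): fault-free M1=1, M2=0, M3=1, M4=1, M5=0, M6=0 → 0; observed 0. Eliminates M4 stuck-at-0, M5 stuck-at-1, M6 stuck-at-1.
Only M3 stuck-at-1 is consistent with every test.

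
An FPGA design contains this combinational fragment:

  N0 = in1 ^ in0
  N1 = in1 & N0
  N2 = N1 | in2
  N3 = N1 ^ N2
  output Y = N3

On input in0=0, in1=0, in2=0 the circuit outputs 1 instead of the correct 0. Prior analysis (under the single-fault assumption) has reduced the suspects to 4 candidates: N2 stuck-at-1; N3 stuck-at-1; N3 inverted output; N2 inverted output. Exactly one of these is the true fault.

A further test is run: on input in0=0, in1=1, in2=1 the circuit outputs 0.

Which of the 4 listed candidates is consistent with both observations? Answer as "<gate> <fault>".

N2 stuck-at-1

Evaluate each candidate on input in0=0, in1=1, in2=1:
  N2 stuck-at-1: N0=1, N1=1, N2=1 [stuck-at-1], N3=0 → 0 — matches
  N3 stuck-at-1: N0=1, N1=1, N2=1, N3=1 [stuck-at-1] → 1 — eliminated
  N3 inverted output: N0=1, N1=1, N2=1, N3=1 [inverted output] → 1 — eliminated
  N2 inverted output: N0=1, N1=1, N2=0 [inverted output], N3=1 → 1 — eliminated
Only N2 stuck-at-1 reproduces the observed 0.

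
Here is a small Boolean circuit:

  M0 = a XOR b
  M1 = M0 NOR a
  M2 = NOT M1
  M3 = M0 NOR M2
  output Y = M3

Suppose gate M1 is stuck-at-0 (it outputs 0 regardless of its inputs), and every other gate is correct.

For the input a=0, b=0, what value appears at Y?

0

Propagate with M1 forced: M0=0, M1=0 [stuck-at-0], M2=1, M3=0.
So Y = 0. (Without the fault it would be 1.)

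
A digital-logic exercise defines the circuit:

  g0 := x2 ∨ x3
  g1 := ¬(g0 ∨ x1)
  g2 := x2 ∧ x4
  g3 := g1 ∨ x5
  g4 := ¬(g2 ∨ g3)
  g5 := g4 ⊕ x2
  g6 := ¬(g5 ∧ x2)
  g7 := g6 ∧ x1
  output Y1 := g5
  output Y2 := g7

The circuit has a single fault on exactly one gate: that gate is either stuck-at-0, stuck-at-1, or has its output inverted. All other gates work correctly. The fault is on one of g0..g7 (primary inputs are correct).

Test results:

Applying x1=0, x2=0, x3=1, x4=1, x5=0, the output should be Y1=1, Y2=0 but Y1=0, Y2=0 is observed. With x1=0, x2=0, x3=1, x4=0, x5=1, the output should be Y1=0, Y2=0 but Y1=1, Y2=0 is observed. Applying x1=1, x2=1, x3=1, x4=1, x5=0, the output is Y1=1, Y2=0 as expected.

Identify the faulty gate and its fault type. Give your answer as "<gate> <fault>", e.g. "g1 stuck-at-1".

g3 inverted output

Fault-free values for test 1 (x1=0, x2=0, x3=1, x4=1, x5=0): g0=1, g1=0, g2=0, g3=0, g4=1, g5=1, g6=1, g7=0, giving Y1=1, Y2=0. Observed Y1=0, Y2=0.
Test 1: faults giving observed Y1=0, Y2=0 are {g0 stuck-at-0, g0 inverted output, g1 stuck-at-1, g1 inverted output, g2 stuck-at-1, g2 inverted output, g3 stuck-at-1, g3 inverted output, g4 stuck-at-0, g4 inverted output, g5 stuck-at-0, g5 inverted output}.
Test 2 (x1=0, x2=0, x3=1, x4=0, x5=1): fault-free g0=1, g1=0, g2=0, g3=1, g4=0, g5=0, g6=1, g7=0 → Y1=0, Y2=0; observed Y1=1, Y2=0. Eliminates g0 stuck-at-0, g0 inverted output, g1 stuck-at-1, g1 inverted output, g2 stuck-at-1, g2 inverted output, g3 stuck-at-1, g4 stuck-at-0, g5 stuck-at-0.
Test 3 (x1=1, x2=1, x3=1, x4=1, x5=0): fault-free g0=1, g1=0, g2=1, g3=0, g4=0, g5=1, g6=0, g7=0 → Y1=1, Y2=0; observed Y1=1, Y2=0. Eliminates g4 inverted output, g5 inverted output.
Only g3 inverted output is consistent with every test.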